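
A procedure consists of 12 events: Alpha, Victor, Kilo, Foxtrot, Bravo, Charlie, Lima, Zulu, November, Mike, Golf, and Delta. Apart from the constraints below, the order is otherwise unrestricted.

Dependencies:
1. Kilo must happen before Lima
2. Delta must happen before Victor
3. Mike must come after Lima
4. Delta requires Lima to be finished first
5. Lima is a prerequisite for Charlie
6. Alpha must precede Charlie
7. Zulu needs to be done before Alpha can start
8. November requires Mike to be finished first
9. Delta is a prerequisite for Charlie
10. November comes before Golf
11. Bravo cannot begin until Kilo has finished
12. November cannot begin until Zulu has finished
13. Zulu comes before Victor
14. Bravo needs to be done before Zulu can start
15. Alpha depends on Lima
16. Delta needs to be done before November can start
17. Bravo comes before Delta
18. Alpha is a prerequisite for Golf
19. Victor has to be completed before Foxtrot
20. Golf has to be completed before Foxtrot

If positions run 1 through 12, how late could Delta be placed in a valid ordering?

7

Following every chain forward from Delta, the events that must come later are Victor, Foxtrot, Charlie, November, Golf — 5 of them.
So at least 5 events follow Delta, putting Delta no later than position 7. That position is achievable by scheduling everything else first.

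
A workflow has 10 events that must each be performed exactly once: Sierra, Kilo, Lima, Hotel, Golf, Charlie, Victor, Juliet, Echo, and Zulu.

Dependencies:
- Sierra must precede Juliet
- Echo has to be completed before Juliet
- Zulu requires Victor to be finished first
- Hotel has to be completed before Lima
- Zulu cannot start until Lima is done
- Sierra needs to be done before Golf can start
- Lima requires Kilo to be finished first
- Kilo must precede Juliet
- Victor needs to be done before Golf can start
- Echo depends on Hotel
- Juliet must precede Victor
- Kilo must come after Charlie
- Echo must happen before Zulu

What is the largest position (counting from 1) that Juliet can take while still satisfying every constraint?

Following every chain forward from Juliet, the events that must come later are Golf, Victor, Zulu — 3 of them.
With 3 mandatory successors out of 10 events total, the latest slot for Juliet is 10−3 = 7, and it's reachable by doing all non-successors before Juliet.

7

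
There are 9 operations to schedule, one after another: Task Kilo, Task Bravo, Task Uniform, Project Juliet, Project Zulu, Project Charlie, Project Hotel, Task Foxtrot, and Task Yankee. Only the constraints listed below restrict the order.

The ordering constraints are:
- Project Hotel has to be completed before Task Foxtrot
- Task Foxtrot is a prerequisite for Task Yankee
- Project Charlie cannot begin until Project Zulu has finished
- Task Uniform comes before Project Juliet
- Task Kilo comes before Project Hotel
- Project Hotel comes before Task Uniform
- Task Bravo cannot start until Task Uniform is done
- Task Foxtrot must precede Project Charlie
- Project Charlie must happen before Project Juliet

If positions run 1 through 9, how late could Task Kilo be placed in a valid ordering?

The operations that are forced after Task Kilo, directly or by a chain of constraints, are Task Bravo, Task Uniform, Project Juliet, Project Charlie, Project Hotel, Task Foxtrot, Task Yankee. That's 7 operations.
With 7 mandatory successors out of 9 operations total, the latest slot for Task Kilo is 9−7 = 2, and it's reachable by doing all non-successors before Task Kilo.

2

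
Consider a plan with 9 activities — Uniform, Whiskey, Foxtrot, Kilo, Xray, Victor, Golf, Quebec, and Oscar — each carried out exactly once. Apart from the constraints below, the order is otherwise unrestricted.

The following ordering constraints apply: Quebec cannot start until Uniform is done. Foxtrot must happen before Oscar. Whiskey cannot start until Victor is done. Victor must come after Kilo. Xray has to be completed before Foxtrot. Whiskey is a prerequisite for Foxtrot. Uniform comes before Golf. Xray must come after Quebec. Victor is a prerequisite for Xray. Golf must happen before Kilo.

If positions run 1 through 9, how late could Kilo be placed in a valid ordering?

Following every chain forward from Kilo, the activities that must come later are Whiskey, Foxtrot, Xray, Victor, Oscar — 5 of them.
With 5 mandatory successors out of 9 activities total, the latest slot for Kilo is 9−5 = 4, and it's reachable by doing all non-successors before Kilo.

4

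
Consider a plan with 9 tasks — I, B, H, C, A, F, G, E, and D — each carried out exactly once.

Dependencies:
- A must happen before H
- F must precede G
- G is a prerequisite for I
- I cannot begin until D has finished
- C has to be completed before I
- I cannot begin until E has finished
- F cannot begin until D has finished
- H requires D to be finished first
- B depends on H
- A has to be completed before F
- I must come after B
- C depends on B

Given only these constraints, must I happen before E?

No

The constraints actually force E before I (via E → I), not the other way around.
So I never precedes E.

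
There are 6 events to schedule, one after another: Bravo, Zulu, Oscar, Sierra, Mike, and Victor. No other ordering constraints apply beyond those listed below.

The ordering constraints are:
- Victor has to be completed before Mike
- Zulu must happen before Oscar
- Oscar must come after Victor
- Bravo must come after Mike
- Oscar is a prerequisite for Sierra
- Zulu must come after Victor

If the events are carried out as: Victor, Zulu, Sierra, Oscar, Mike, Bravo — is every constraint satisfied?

No

The sequence places Sierra ahead of Oscar.
Since Oscar is required before Sierra, the ordering is invalid.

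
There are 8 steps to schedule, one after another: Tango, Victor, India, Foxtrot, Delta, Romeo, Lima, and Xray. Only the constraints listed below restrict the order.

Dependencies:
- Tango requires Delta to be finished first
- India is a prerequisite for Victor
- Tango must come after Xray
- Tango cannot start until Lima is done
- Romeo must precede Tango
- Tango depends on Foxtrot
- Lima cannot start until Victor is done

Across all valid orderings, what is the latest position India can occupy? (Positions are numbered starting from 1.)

5

Every step that must follow India has to come after it. Tracing all chains starting from India, those steps are: Tango, Victor, Lima — 3 in total.
With 3 mandatory successors out of 8 steps total, the latest slot for India is 8−3 = 5, and it's reachable by doing all non-successors before India.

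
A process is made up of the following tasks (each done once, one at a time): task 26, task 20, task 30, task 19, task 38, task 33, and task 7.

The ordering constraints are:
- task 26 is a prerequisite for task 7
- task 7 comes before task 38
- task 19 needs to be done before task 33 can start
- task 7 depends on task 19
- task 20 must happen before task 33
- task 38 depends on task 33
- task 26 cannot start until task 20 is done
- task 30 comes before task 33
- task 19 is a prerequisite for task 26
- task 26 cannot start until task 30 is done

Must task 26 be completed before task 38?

Following the dependencies: task 26 → task 7 → task 38.
So task 26 must precede task 38 in any valid ordering.

Yes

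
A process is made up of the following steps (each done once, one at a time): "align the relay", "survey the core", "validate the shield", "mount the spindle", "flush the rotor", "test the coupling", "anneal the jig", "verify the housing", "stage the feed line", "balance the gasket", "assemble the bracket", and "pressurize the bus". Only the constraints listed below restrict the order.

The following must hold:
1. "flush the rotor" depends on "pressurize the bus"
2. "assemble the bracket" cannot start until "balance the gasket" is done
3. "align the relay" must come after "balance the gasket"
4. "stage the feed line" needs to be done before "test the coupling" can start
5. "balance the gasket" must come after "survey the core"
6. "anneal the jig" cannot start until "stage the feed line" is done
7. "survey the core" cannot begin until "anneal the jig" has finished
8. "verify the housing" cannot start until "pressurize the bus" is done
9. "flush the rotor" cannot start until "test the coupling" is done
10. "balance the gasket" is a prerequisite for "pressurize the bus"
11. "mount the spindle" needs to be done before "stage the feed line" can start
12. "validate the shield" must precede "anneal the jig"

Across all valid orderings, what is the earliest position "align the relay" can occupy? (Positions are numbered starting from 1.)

7

Every step that must precede "align the relay" has to come before it. Tracing all chains that end at "align the relay", those steps are: "survey the core", "validate the shield", "mount the spindle", "anneal the jig", "stage the feed line", "balance the gasket" — 6 in total.
With 6 mandatory predecessors, the earliest "align the relay" can sit is position 6+1 = 7, and placing just those 6 first achieves it.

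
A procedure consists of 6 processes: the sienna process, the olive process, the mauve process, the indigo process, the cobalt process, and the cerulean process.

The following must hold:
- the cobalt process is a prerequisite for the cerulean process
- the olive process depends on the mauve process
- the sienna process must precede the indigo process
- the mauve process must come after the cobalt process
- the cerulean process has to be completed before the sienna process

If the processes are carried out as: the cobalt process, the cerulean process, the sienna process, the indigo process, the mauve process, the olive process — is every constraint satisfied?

Every stated constraint is respected: the cobalt process sits at position 1, ahead of the mauve process at position 5, and each of the other listed pairs likewise has the predecessor earlier in the sequence.

Yes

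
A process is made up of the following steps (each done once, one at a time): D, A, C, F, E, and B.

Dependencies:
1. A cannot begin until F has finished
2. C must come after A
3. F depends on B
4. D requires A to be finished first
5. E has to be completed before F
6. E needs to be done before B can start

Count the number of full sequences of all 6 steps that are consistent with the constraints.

2

E is the only step with nothing required before it, so every ordering starts there.
Enumerating by repeatedly choosing an available step (one whose prerequisites are all placed) gives 2 distinct complete orderings.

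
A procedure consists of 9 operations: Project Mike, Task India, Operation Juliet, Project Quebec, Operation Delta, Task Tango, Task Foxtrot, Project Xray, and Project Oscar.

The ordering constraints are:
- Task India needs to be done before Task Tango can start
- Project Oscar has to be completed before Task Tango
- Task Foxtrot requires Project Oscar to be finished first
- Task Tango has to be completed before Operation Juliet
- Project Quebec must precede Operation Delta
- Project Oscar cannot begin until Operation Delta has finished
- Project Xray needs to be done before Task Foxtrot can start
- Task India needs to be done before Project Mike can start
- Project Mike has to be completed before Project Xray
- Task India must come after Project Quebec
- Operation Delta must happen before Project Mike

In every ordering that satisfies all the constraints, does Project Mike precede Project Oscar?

No chain of constraints connects Project Mike to Project Oscar in either direction.
There exist valid orderings with Project Oscar before Project Mike, so Project Mike is not required to come first.

No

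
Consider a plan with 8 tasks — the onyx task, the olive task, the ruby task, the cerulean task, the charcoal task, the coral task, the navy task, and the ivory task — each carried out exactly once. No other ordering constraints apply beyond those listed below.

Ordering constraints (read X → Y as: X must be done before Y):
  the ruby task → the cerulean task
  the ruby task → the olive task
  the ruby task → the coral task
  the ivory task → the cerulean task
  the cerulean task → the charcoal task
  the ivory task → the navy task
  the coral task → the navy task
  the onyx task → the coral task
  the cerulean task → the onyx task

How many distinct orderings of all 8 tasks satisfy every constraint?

52

The tasks with no prerequisites are the ruby task, the ivory task; any of them can be placed first.
Systematically extending each partial ordering one task at a time and counting, there are 52 complete orderings.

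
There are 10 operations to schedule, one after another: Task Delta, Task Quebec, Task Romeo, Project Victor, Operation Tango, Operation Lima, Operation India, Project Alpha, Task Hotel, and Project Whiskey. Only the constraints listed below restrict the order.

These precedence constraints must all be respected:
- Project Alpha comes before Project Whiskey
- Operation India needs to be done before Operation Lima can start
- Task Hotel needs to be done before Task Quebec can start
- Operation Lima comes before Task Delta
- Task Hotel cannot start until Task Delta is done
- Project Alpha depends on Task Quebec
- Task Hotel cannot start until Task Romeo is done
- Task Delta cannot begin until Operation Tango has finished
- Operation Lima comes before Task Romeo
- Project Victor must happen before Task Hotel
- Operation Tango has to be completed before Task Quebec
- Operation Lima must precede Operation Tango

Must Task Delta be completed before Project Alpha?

There is a constraint chain Task Delta → Task Hotel → Task Quebec → Project Alpha.
Hence Task Delta necessarily comes before Project Alpha.

Yes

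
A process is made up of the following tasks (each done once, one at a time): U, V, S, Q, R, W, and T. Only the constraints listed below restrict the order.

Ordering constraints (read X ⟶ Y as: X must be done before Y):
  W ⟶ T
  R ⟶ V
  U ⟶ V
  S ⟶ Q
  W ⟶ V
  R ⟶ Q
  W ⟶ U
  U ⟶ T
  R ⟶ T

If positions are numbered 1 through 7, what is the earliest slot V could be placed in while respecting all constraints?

The tasks that are forced before V, directly or transitively, are U, R, W. That's 3 tasks.
With 3 mandatory predecessors, the earliest V can sit is position 3+1 = 4, and placing just those 3 first achieves it.

4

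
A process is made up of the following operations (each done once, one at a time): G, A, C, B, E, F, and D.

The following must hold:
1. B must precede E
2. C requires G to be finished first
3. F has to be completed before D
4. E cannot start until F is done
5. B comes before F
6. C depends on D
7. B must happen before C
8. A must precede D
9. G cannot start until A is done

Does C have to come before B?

No

In fact the dependencies run the other way: B → C.
So C never precedes B.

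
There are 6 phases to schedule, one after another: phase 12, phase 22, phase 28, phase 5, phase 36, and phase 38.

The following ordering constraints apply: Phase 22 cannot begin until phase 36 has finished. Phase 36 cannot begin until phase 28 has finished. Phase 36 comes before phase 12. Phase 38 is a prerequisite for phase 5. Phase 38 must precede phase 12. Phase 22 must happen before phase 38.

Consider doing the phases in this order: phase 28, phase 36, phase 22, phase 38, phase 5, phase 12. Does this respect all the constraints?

Yes

Going through the constraints one by one, each required predecessor appears earlier in the sequence than its dependent — e.g. phase 36 (position 2) is before phase 12 (position 6), as required.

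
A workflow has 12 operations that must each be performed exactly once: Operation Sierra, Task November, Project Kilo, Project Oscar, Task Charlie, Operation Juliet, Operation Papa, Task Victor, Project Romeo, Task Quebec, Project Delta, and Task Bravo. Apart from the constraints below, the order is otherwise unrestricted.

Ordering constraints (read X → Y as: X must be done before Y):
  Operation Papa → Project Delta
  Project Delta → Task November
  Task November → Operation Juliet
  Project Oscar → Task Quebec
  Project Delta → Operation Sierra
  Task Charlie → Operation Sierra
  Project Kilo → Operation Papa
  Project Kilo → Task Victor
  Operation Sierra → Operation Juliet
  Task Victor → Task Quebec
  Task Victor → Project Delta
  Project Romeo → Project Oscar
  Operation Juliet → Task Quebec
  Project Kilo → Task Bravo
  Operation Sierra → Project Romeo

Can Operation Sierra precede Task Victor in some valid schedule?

There is a dependency chain Task Victor → Project Delta → Operation Sierra, so Operation Sierra always comes after Task Victor.
Hence Operation Sierra can never be scheduled before Task Victor.

No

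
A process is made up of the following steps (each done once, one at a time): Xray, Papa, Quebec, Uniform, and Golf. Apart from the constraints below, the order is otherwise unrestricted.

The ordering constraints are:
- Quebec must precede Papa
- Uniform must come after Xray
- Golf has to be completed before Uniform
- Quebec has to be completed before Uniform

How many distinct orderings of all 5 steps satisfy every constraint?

The steps with no prerequisites are Xray, Quebec, Golf; any of them can be placed first.
Systematically extending each partial ordering one step at a time and counting, there are 18 complete orderings.

18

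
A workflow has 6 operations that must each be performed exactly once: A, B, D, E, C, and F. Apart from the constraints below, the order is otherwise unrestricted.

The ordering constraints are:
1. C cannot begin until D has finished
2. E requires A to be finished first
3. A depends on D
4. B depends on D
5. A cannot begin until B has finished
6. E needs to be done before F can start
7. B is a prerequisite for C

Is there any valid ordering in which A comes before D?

The constraints give a chain D → A, which forces D before A.
Hence A can never be scheduled before D.

No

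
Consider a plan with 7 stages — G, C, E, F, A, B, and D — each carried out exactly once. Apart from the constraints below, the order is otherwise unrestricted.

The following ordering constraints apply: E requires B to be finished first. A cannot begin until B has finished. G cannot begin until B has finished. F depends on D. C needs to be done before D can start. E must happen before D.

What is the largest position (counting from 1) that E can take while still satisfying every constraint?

5

Every stage that must follow E has to come after it. Tracing all chains starting from E, those stages are: F, D — 2 in total.
With 2 mandatory successors out of 7 stages total, the latest slot for E is 7−2 = 5, and it's reachable by doing all non-successors before E.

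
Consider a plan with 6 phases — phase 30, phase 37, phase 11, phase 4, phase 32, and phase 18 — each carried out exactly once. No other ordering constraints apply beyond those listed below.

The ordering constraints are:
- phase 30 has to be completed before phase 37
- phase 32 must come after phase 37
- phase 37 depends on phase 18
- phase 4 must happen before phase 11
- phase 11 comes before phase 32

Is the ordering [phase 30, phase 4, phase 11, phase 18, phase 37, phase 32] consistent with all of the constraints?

Yes

Checking each listed constraint against this order: for instance, phase 30 is in position 1 and phase 37 in position 5, so that constraint holds — and the remaining constraints check out the same way.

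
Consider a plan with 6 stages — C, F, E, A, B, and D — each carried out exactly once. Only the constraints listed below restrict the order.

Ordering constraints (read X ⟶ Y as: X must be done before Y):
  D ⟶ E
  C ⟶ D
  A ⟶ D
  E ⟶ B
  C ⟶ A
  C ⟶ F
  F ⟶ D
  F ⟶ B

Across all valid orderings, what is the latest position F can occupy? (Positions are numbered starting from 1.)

3

Following every chain forward from F, the stages that must come later are E, B, D — 3 of them.
So at least 3 stages follow F, putting F no later than position 3. That position is achievable by scheduling everything else first.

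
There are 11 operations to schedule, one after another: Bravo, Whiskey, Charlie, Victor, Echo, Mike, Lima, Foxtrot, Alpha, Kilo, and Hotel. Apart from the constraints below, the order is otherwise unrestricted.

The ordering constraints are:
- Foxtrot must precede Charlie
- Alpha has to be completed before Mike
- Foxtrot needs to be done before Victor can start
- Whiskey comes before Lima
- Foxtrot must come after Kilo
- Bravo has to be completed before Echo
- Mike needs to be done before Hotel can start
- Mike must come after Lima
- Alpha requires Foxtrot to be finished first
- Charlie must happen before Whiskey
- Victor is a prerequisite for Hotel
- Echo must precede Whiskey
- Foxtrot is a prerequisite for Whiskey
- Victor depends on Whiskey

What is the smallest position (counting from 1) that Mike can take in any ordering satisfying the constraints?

Working backwards through the constraints from Mike, its full set of required predecessors is Bravo, Whiskey, Charlie, Echo, Lima, Foxtrot, Alpha, Kilo — 8 of them.
So at minimum 8 operations come before Mike, putting Mike no earlier than position 9. That position is achievable by scheduling exactly those predecessors first.

9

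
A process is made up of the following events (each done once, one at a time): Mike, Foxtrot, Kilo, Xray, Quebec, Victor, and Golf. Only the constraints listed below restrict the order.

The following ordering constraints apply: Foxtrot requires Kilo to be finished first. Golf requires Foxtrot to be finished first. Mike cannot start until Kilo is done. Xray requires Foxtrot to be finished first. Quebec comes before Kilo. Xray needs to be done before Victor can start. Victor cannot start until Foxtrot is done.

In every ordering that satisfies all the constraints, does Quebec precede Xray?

Yes

There is a constraint chain Quebec → Kilo → Foxtrot → Xray.
So Quebec must precede Xray in any valid ordering.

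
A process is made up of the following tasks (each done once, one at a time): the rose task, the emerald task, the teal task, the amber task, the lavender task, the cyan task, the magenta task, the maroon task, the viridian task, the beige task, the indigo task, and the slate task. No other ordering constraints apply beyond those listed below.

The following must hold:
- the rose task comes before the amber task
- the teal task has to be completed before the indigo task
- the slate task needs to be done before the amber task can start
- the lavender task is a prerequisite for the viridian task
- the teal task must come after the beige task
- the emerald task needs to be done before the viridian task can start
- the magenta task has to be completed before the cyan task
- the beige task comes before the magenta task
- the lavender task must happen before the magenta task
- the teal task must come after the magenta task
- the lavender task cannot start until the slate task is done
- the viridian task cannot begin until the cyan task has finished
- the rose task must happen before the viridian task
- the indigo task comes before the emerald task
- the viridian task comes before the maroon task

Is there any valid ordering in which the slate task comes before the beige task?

The constraints leave the slate task and the beige task unordered relative to each other; nothing requires the beige task earlier.
So a valid ordering placing the slate task earlier than the beige task exists.

Yes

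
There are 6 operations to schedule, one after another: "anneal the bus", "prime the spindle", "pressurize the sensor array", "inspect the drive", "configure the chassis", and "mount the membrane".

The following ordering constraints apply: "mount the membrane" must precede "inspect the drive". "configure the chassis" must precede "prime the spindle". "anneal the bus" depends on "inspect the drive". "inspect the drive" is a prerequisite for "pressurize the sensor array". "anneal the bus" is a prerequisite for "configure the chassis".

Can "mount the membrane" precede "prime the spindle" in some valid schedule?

Yes

Every valid ordering already has "mount the membrane" before "prime the spindle" (the constraints require it), so in particular at least one does.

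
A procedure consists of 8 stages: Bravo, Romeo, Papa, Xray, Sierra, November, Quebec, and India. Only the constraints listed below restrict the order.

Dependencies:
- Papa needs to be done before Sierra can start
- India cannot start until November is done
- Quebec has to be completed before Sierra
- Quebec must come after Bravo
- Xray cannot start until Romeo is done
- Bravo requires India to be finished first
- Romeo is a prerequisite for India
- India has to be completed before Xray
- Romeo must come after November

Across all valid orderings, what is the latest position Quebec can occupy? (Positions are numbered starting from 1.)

7

The only stage forced after Quebec (directly or by a chain) is Sierra.
With 1 mandatory successor out of 8 stages total, the latest slot for Quebec is 8−1 = 7, and it's reachable by doing all non-successors before Quebec.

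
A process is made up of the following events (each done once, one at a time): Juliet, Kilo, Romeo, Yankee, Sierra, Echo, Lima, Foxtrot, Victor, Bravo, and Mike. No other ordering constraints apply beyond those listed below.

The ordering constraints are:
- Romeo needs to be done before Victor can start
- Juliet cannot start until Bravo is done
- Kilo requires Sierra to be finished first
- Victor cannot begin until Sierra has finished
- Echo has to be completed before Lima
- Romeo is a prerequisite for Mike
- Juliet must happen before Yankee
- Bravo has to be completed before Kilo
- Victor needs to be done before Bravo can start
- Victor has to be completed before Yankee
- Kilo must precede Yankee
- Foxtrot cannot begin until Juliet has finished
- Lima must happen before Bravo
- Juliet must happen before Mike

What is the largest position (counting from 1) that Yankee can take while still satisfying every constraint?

No constraint forces any event after Yankee, so it can be placed last, in position 11.

11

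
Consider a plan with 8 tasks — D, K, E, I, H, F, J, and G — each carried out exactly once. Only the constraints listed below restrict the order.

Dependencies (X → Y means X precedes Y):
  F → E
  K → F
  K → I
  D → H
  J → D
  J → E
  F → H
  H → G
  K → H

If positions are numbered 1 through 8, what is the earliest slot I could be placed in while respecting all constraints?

2

The only task forced before I (directly or transitively) is K.
With 1 mandatory predecessor, the earliest I can sit is position 1+1 = 2, and placing just that one first achieves it.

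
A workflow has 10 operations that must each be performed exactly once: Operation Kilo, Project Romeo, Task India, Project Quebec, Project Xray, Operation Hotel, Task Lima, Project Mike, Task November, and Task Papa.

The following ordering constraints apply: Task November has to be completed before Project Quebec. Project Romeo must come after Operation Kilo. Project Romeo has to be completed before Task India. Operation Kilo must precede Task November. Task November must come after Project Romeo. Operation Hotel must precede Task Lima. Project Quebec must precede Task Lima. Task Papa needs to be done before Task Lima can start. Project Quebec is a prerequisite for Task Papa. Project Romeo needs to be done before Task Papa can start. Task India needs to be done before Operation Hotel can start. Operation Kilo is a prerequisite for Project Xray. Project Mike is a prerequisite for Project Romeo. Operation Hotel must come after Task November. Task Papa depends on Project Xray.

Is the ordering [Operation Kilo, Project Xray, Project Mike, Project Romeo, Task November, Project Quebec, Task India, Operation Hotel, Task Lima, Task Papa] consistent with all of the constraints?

The sequence places Task Lima ahead of Task Papa.
But one of the constraints requires Task Papa before Task Lima, so this ordering violates it.

No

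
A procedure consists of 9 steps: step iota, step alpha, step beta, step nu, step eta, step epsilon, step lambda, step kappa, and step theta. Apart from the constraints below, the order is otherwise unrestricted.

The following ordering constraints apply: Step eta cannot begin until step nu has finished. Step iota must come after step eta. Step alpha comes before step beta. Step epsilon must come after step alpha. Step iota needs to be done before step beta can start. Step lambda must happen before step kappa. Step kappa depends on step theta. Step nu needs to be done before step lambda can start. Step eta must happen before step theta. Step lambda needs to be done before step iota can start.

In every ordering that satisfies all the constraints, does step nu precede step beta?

There is a constraint chain step nu → step eta → step iota → step beta.
So step nu must precede step beta in any valid ordering.

Yes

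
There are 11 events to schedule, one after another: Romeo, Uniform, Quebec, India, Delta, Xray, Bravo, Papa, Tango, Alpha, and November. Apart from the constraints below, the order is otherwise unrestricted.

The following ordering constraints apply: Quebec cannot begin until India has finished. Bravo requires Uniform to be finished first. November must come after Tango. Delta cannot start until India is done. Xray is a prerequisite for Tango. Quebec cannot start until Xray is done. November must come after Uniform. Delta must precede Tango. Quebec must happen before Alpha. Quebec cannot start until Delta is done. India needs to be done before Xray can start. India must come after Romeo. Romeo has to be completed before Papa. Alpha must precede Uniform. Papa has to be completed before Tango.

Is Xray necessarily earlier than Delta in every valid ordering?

No

Xray and Delta are not related by any chain of constraints.
A valid ordering placing Delta before Xray exists, so the answer is no.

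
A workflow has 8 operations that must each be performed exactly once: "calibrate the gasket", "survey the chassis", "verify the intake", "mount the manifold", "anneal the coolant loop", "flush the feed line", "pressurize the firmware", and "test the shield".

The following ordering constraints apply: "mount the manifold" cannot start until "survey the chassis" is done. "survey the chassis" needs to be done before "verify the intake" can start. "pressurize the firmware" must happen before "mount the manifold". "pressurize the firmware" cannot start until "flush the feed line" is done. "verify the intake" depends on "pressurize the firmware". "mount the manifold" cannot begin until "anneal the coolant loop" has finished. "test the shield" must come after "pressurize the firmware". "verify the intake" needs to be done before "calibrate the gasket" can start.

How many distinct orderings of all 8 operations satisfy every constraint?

3 operations have no prerequisites ("survey the chassis", "anneal the coolant loop", "flush the feed line"), so any of them could come first.
Counting all ways to extend the partial order to a total order gives 216.

216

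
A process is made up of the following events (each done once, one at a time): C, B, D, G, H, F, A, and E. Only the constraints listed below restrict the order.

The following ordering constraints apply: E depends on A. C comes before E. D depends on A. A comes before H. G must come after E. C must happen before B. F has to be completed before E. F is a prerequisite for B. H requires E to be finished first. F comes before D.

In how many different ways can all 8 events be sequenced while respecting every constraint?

The events with no prerequisites are C, F, A; any of them can be placed first.
Counting all ways to extend the partial order to a total order gives 272.

272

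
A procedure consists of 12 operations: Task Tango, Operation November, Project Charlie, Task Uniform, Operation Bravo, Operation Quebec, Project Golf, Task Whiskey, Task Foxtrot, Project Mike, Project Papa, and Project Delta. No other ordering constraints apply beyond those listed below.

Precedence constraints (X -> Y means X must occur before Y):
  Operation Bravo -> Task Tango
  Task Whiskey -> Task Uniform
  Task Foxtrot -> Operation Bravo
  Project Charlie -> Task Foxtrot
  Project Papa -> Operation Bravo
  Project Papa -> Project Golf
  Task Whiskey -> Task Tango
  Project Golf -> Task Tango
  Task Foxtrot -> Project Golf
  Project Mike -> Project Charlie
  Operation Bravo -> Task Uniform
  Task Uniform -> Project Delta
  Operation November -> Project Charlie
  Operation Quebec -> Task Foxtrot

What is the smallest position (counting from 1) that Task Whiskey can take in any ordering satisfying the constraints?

No constraint forces any other operation before Task Whiskey, so it can be placed first.

1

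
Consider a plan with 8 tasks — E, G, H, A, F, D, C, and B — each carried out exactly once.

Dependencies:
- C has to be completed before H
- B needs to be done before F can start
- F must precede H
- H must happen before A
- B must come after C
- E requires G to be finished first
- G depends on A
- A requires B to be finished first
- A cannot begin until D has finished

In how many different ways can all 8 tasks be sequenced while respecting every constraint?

2 tasks have no prerequisites (D, C), so any of them could come first.
Counting all ways to extend the partial order to a total order gives 5.

5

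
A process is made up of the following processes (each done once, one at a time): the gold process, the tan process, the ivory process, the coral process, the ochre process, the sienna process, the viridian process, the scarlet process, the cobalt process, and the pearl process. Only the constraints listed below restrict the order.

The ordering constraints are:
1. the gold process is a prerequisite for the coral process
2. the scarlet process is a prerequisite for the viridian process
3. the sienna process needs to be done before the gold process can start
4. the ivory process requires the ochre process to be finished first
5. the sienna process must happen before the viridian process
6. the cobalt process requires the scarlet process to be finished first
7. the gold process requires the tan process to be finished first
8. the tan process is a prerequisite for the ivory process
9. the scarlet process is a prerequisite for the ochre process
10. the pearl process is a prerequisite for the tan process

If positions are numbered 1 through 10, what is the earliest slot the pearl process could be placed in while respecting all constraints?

The pearl process has no prerequisites at all, so it can go in position 1.

1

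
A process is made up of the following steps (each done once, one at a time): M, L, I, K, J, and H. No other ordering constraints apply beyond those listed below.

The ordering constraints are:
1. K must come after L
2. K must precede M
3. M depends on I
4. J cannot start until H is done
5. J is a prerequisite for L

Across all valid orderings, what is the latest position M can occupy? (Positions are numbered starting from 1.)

6

Nothing depends on M, so it can be the final step, position 6.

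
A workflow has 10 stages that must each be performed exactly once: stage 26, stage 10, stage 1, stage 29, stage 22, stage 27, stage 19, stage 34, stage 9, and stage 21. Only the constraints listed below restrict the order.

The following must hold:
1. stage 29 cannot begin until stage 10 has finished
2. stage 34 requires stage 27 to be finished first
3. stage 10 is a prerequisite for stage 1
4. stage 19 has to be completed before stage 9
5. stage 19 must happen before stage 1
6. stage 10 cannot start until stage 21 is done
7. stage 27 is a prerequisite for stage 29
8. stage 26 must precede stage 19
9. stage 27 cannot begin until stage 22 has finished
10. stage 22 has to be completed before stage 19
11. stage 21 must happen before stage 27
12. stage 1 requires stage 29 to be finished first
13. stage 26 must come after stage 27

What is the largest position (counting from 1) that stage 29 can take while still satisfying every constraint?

The only stage forced after stage 29 (directly or by a chain) is stage 1.
So at least 1 stage follows stage 29, putting stage 29 no later than position 9. That position is achievable by scheduling everything else first.

9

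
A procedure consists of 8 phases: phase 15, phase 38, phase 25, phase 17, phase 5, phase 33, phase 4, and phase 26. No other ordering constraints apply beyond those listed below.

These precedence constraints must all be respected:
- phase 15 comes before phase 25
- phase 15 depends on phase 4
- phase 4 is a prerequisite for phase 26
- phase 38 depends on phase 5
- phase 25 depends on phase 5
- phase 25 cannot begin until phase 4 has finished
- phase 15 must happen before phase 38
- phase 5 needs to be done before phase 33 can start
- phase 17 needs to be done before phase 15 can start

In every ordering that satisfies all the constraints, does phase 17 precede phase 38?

Yes

There is a constraint chain phase 17 → phase 15 → phase 38.
Hence phase 17 necessarily comes before phase 38.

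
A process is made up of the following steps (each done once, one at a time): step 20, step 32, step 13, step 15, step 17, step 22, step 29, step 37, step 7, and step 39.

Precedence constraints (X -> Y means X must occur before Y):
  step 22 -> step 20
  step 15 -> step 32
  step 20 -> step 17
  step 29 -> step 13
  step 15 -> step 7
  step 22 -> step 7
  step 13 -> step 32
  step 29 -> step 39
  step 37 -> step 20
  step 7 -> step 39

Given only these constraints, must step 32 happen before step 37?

No chain of constraints connects step 32 to step 37 in either direction.
A valid ordering placing step 37 before step 32 exists, so the answer is no.

No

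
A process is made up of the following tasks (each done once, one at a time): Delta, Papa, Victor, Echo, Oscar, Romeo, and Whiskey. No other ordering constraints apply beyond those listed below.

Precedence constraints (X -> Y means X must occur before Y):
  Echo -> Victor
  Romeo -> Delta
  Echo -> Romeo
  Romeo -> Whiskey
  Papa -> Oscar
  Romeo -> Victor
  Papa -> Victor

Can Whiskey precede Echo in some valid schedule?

The constraints give a chain Echo → Romeo → Whiskey, which forces Echo before Whiskey.
So no valid ordering can have Whiskey before Echo.

No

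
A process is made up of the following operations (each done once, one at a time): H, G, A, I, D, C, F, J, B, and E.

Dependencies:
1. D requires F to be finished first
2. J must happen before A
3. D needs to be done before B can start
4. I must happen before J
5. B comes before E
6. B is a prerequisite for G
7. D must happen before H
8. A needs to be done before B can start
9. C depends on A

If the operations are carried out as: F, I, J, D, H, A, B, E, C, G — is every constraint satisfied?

Checking each listed constraint against this order: for instance, J is in position 3 and A in position 6, so that constraint holds — and the remaining constraints check out the same way.

Yes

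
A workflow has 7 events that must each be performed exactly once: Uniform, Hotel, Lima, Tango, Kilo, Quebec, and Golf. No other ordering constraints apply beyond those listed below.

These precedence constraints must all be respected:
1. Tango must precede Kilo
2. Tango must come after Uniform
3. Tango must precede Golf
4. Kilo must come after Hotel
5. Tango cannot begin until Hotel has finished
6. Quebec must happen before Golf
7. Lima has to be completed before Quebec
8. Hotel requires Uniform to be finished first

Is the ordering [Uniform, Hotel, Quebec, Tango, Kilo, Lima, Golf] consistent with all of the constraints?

No

The sequence places Quebec ahead of Lima.
Since Lima is required before Quebec, the ordering is invalid.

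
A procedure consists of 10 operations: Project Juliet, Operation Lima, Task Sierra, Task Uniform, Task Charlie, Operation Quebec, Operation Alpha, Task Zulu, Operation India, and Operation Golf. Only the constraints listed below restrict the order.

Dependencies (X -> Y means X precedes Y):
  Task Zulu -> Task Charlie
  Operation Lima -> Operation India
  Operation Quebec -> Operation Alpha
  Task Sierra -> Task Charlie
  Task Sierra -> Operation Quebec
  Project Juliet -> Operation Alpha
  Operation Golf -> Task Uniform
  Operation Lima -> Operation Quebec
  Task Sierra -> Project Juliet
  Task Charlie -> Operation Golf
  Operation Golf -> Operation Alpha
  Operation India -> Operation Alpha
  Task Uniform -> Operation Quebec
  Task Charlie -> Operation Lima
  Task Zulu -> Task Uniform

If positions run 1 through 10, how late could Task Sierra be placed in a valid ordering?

2

Following every chain forward from Task Sierra, the operations that must come later are Project Juliet, Operation Lima, Task Uniform, Task Charlie, Operation Quebec, Operation Alpha, Operation India, Operation Golf — 8 of them.
So at least 8 operations follow Task Sierra, putting Task Sierra no later than position 2. That position is achievable by scheduling everything else first.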